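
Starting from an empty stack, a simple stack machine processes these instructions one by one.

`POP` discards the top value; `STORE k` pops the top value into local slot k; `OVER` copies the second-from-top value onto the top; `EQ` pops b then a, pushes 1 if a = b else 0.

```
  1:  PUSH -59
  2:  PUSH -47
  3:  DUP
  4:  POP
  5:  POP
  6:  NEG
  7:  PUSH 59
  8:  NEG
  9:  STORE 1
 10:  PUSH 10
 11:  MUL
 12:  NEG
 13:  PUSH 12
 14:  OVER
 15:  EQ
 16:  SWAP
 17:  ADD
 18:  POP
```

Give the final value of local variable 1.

-59

PUSH -59  [-59]
PUSH -47  [-59, -47]
DUP       [-59, -47, -47]
POP       [-59, -47]
POP       [-59]
NEG       [59]
PUSH 59   [59, 59]
NEG       [59, -59]
STORE 1   [59]
PUSH 10   [59, 10]
MUL       [590]
NEG       [-590]
PUSH 12   [-590, 12]
OVER      [-590, 12, -590]
EQ        [-590, 0]
SWAP      [0, -590]
ADD       [-590]
POP       []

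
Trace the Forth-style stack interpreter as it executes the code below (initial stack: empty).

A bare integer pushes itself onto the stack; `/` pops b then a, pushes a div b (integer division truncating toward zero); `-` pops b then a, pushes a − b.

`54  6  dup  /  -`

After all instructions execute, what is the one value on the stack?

54   54
6    54 6
dup  54 6 6
/    54 1
-    53

53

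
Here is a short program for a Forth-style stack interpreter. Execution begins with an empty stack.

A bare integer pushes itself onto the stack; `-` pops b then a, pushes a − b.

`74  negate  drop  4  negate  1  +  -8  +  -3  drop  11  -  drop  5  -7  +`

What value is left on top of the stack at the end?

-2

74      74
negate  -74
drop    (empty)
4       4
negate  -4
1       -4 1
+       -3
-8      -3 -8
+       -11
-3      -11 -3
drop    -11
11      -11 11
-       -22
drop    (empty)
5       5
-7      5 -7
+       -2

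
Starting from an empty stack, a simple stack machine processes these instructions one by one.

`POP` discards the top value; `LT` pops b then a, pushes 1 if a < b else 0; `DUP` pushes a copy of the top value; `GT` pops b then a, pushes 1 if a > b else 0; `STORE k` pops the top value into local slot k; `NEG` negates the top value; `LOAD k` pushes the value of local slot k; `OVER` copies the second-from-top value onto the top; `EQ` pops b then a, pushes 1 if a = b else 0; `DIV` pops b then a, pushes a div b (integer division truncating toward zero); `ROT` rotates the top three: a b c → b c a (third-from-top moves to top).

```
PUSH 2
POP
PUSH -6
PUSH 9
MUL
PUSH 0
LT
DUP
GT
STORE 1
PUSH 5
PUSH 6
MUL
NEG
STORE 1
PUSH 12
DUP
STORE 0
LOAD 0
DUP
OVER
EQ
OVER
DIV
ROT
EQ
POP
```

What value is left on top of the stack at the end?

12

PUSH 2  : 2
POP     : (empty)
PUSH -6 : -6
PUSH 9  : -6 9
MUL     : -54
PUSH 0  : -54 0
LT      : 1
DUP     : 1 1
GT      : 0
STORE 1 : (empty)
PUSH 5  : 5
PUSH 6  : 5 6
MUL     : 30
NEG     : -30
STORE 1 : (empty)
PUSH 12 : 12
DUP     : 12 12
STORE 0 : 12
LOAD 0  : 12 12
DUP     : 12 12 12
OVER    : 12 12 12 12
EQ      : 12 12 1
OVER    : 12 12 1 12
DIV     : 12 12 0
ROT     : 12 0 12
EQ      : 12 0
POP     : 12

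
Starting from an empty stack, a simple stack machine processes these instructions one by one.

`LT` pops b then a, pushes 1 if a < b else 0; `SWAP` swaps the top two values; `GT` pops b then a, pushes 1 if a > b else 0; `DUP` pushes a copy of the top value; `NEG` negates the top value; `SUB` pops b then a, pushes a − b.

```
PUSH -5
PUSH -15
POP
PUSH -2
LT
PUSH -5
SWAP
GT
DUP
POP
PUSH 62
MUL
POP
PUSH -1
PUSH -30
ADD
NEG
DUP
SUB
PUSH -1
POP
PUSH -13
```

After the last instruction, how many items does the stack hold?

PUSH -5  → -5
PUSH -15 → -5 -15
POP      → -5
PUSH -2  → -5 -2
LT       → 1
PUSH -5  → 1 -5
SWAP     → -5 1
GT       → 0
DUP      → 0 0
POP      → 0
PUSH 62  → 0 62
MUL      → 0
POP      → (empty)
PUSH -1  → -1
PUSH -30 → -1 -30
ADD      → -31
NEG      → 31
DUP      → 31 31
SUB      → 0
PUSH -1  → 0 -1
POP      → 0
PUSH -13 → 0 -13

2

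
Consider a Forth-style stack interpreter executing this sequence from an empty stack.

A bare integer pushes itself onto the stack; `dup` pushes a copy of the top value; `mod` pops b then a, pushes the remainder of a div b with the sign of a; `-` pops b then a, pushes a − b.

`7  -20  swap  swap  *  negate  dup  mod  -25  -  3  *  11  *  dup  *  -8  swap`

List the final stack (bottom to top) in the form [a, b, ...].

[-8, 680625]

7      -> [7]
-20    -> [7, -20]
swap   -> [-20, 7]
swap   -> [7, -20]
*      -> [-140]
negate -> [140]
dup    -> [140, 140]
mod    -> [0]
-25    -> [0, -25]
-      -> [25]
3      -> [25, 3]
*      -> [75]
11     -> [75, 11]
*      -> [825]
dup    -> [825, 825]
*      -> [680625]
-8     -> [680625, -8]
swap   -> [-8, 680625]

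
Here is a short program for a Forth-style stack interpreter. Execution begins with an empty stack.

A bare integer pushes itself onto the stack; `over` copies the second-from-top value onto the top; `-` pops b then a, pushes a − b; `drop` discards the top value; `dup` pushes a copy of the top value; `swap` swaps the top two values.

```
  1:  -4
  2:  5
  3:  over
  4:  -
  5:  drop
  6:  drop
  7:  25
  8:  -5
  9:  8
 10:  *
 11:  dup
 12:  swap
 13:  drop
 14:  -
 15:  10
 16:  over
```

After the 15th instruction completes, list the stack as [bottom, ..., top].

-4   -> [-4]
5    -> [-4, 5]
over -> [-4, 5, -4]
-    -> [-4, 9]
drop -> [-4]
drop -> []
25   -> [25]
-5   -> [25, -5]
8    -> [25, -5, 8]
*    -> [25, -40]
dup  -> [25, -40, -40]
swap -> [25, -40, -40]
drop -> [25, -40]
-    -> [65]
10   -> [65, 10]

[65, 10]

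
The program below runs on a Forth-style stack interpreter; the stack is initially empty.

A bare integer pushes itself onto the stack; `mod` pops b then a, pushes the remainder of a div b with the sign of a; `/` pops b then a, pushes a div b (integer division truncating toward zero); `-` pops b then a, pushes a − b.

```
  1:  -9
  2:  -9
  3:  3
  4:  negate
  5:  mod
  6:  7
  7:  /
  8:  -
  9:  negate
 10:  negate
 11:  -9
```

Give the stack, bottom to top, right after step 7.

-9      -9
-9      -9 -9
3       -9 -9 3
negate  -9 -9 -3
mod     -9 0
7       -9 0 7
/       -9 0

[-9, 0]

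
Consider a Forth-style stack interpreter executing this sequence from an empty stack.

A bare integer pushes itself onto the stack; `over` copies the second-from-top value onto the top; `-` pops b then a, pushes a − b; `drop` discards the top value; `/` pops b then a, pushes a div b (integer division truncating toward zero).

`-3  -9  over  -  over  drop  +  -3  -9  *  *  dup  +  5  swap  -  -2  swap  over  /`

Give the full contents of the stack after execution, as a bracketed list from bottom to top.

-3   → [-3]
-9   → [-3, -9]
over → [-3, -9, -3]
-    → [-3, -6]
over → [-3, -6, -3]
drop → [-3, -6]
+    → [-9]
-3   → [-9, -3]
-9   → [-9, -3, -9]
*    → [-9, 27]
*    → [-243]
dup  → [-243, -243]
+    → [-486]
5    → [-486, 5]
swap → [5, -486]
-    → [491]
-2   → [491, -2]
swap → [-2, 491]
over → [-2, 491, -2]
/    → [-2, -245]

[-2, -245]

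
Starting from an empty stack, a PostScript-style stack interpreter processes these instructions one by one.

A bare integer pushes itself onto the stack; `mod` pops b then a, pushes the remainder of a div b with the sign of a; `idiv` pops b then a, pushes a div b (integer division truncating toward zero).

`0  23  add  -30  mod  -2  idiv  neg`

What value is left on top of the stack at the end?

0    → 0
23   → 0 23
add  → 23
-30  → 23 -30
mod  → 23
-2   → 23 -2
idiv → -11
neg  → 11

11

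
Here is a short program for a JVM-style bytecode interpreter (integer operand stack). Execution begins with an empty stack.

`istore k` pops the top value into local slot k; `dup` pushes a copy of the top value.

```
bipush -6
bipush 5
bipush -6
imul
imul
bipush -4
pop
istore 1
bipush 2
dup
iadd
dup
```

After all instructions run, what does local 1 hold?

180

bipush -6 -> -6
bipush 5  -> -6 5
bipush -6 -> -6 5 -6
imul      -> -6 -30
imul      -> 180
bipush -4 -> 180 -4
pop       -> 180
istore 1  -> (empty)
bipush 2  -> 2
dup       -> 2 2
iadd      -> 4
dup       -> 4 4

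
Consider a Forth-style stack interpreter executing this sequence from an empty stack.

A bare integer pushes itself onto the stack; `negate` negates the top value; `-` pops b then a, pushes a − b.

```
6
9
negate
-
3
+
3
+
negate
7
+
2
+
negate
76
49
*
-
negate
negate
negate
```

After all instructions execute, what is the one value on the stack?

6      -> 6
9      -> 6 9
negate -> 6 -9
-      -> 15
3      -> 15 3
+      -> 18
3      -> 18 3
+      -> 21
negate -> -21
7      -> -21 7
+      -> -14
2      -> -14 2
+      -> -12
negate -> 12
76     -> 12 76
49     -> 12 76 49
*      -> 12 3724
-      -> -3712
negate -> 3712
negate -> -3712
negate -> 3712

3712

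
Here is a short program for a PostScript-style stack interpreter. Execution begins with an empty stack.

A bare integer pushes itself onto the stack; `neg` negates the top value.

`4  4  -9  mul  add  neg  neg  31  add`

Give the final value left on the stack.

-1

4   : 4
4   : 4 4
-9  : 4 4 -9
mul : 4 -36
add : -32
neg : 32
neg : -32
31  : -32 31
add : -1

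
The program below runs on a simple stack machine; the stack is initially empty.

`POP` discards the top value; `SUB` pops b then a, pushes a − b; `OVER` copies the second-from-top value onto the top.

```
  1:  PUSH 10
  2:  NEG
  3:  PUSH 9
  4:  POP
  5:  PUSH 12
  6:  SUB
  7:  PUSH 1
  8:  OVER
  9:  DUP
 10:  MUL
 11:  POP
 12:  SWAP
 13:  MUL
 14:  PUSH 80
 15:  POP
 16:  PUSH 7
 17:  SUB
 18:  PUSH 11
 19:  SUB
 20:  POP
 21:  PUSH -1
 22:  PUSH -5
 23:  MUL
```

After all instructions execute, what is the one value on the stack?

5

PUSH 10 : [10]
NEG     : [-10]
PUSH 9  : [-10, 9]
POP     : [-10]
PUSH 12 : [-10, 12]
SUB     : [-22]
PUSH 1  : [-22, 1]
OVER    : [-22, 1, -22]
DUP     : [-22, 1, -22, -22]
MUL     : [-22, 1, 484]
POP     : [-22, 1]
SWAP    : [1, -22]
MUL     : [-22]
PUSH 80 : [-22, 80]
POP     : [-22]
PUSH 7  : [-22, 7]
SUB     : [-29]
PUSH 11 : [-29, 11]
SUB     : [-40]
POP     : []
PUSH -1 : [-1]
PUSH -5 : [-1, -5]
MUL     : [5]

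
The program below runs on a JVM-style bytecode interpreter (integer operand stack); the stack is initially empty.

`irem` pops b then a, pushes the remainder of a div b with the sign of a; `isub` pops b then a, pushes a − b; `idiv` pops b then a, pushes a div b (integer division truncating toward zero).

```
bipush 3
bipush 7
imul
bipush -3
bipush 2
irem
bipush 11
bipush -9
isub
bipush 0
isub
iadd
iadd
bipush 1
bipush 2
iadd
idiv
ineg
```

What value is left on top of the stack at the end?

-13

bipush 3   [3]
bipush 7   [3, 7]
imul       [21]
bipush -3  [21, -3]
bipush 2   [21, -3, 2]
irem       [21, -1]
bipush 11  [21, -1, 11]
bipush -9  [21, -1, 11, -9]
isub       [21, -1, 20]
bipush 0   [21, -1, 20, 0]
isub       [21, -1, 20]
iadd       [21, 19]
iadd       [40]
bipush 1   [40, 1]
bipush 2   [40, 1, 2]
iadd       [40, 3]
idiv       [13]
ineg       [-13]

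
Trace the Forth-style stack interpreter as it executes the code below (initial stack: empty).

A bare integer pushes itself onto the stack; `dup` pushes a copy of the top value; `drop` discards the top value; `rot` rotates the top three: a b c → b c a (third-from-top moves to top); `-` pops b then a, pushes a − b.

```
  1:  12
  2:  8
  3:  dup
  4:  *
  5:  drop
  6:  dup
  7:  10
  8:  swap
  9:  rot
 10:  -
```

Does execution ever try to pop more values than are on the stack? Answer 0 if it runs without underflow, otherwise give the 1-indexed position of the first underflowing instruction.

0

12   → [12]
8    → [12, 8]
dup  → [12, 8, 8]
*    → [12, 64]
drop → [12]
dup  → [12, 12]
10   → [12, 12, 10]
swap → [12, 10, 12]
rot  → [10, 12, 12]
-    → [10, 0]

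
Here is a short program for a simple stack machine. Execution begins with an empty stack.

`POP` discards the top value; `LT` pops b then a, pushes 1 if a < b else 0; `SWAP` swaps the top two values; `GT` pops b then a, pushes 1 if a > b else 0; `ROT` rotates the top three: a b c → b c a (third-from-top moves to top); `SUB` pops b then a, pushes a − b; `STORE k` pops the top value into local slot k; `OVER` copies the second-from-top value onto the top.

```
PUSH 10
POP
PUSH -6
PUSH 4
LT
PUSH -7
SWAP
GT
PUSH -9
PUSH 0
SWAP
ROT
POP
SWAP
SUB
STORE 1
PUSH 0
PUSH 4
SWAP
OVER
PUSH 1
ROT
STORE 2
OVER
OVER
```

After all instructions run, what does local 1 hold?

-9

PUSH 10 : [10]
POP     : []
PUSH -6 : [-6]
PUSH 4  : [-6, 4]
LT      : [1]
PUSH -7 : [1, -7]
SWAP    : [-7, 1]
GT      : [0]
PUSH -9 : [0, -9]
PUSH 0  : [0, -9, 0]
SWAP    : [0, 0, -9]
ROT     : [0, -9, 0]
POP     : [0, -9]
SWAP    : [-9, 0]
SUB     : [-9]
STORE 1 : []
PUSH 0  : [0]
PUSH 4  : [0, 4]
SWAP    : [4, 0]
OVER    : [4, 0, 4]
PUSH 1  : [4, 0, 4, 1]
ROT     : [4, 4, 1, 0]
STORE 2 : [4, 4, 1]
OVER    : [4, 4, 1, 4]
OVER    : [4, 4, 1, 4, 1]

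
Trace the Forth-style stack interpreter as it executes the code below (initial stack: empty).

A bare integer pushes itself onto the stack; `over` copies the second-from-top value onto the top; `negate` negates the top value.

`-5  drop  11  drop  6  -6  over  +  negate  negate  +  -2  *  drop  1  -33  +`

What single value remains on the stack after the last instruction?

-5     → -5
drop   → (empty)
11     → 11
drop   → (empty)
6      → 6
-6     → 6 -6
over   → 6 -6 6
+      → 6 0
negate → 6 0
negate → 6 0
+      → 6
-2     → 6 -2
*      → -12
drop   → (empty)
1      → 1
-33    → 1 -33
+      → -32

-32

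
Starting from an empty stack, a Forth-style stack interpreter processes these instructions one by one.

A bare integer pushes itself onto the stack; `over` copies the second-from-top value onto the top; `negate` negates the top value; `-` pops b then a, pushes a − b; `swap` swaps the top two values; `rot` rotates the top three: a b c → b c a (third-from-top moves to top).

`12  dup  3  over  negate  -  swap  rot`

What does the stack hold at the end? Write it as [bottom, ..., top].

[15, 12, 12]

12     : 12
dup    : 12 12
3      : 12 12 3
over   : 12 12 3 12
negate : 12 12 3 -12
-      : 12 12 15
swap   : 12 15 12
rot    : 15 12 12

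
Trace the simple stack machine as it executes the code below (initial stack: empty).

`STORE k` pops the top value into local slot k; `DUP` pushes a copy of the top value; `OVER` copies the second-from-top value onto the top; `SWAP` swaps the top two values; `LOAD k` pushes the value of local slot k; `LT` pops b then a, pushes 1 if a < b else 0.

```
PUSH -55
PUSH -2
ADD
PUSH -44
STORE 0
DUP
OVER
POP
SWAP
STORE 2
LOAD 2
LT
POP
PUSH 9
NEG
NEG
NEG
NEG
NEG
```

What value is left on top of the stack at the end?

-9

PUSH -55  [-55]
PUSH -2   [-55, -2]
ADD       [-57]
PUSH -44  [-57, -44]
STORE 0   [-57]
DUP       [-57, -57]
OVER      [-57, -57, -57]
POP       [-57, -57]
SWAP      [-57, -57]
STORE 2   [-57]
LOAD 2    [-57, -57]
LT        [0]
POP       []
PUSH 9    [9]
NEG       [-9]
NEG       [9]
NEG       [-9]
NEG       [9]
NEG       [-9]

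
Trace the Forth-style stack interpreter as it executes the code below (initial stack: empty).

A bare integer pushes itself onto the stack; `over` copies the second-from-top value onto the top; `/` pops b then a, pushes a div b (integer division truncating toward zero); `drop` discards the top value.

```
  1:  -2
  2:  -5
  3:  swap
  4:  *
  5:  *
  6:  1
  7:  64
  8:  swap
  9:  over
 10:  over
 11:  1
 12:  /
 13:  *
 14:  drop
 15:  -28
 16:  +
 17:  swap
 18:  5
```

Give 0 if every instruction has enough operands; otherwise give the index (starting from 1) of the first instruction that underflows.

-2   -> -2
-5   -> -2 -5
swap -> -5 -2
*    -> 10
*  — needs 2 operands, stack has 1 → underflow

5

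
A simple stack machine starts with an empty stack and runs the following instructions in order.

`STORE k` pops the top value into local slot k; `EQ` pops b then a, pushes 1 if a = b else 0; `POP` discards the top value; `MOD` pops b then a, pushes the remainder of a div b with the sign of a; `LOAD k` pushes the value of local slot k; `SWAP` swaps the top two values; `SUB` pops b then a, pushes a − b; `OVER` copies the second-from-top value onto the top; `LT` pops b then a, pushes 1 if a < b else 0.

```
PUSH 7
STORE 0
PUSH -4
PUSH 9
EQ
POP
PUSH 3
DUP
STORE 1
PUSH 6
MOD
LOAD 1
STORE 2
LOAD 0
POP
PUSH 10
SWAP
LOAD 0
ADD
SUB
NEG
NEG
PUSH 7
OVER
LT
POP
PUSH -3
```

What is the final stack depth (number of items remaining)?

2

PUSH 7  -> [7]
STORE 0 -> []
PUSH -4 -> [-4]
PUSH 9  -> [-4, 9]
EQ      -> [0]
POP     -> []
PUSH 3  -> [3]
DUP     -> [3, 3]
STORE 1 -> [3]
PUSH 6  -> [3, 6]
MOD     -> [3]
LOAD 1  -> [3, 3]
STORE 2 -> [3]
LOAD 0  -> [3, 7]
POP     -> [3]
PUSH 10 -> [3, 10]
SWAP    -> [10, 3]
LOAD 0  -> [10, 3, 7]
ADD     -> [10, 10]
SUB     -> [0]
NEG     -> [0]
NEG     -> [0]
PUSH 7  -> [0, 7]
OVER    -> [0, 7, 0]
LT      -> [0, 0]
POP     -> [0]
PUSH -3 -> [0, -3]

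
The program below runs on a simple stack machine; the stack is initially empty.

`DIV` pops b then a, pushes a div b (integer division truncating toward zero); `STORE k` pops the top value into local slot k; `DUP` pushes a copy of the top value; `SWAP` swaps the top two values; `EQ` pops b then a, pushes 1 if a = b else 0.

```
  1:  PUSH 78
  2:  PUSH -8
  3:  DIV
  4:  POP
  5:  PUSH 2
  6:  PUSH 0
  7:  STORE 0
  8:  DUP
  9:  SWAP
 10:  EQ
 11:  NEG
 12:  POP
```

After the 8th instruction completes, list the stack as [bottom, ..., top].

[2, 2]

PUSH 78 : 78
PUSH -8 : 78 -8
DIV     : -9
POP     : (empty)
PUSH 2  : 2
PUSH 0  : 2 0
STORE 0 : 2
DUP     : 2 2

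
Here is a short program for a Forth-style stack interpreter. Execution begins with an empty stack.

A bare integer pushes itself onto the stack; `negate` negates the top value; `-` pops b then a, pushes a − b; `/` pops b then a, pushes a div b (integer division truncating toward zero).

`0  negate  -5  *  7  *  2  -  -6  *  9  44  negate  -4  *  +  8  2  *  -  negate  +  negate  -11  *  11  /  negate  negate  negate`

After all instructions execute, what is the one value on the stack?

157

0       0
negate  0
-5      0 -5
*       0
7       0 7
*       0
2       0 2
-       -2
-6      -2 -6
*       12
9       12 9
44      12 9 44
negate  12 9 -44
-4      12 9 -44 -4
*       12 9 176
+       12 185
8       12 185 8
2       12 185 8 2
*       12 185 16
-       12 169
negate  12 -169
+       -157
negate  157
-11     157 -11
*       -1727
11      -1727 11
/       -157
negate  157
negate  -157
negate  157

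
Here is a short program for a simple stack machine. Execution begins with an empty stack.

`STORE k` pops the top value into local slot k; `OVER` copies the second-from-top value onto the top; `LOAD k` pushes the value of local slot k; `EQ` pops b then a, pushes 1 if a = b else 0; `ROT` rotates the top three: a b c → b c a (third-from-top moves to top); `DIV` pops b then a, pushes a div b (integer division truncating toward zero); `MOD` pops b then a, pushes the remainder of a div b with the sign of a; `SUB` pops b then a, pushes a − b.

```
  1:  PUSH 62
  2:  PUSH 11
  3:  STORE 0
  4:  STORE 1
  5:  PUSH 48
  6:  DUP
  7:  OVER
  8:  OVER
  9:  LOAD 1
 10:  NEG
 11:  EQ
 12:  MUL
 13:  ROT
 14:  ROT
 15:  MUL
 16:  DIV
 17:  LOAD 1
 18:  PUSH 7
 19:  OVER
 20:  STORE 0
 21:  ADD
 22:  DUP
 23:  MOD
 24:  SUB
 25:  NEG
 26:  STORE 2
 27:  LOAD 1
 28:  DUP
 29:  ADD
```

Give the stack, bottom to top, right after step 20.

[0, 62, 7]

PUSH 62  [62]
PUSH 11  [62, 11]
STORE 0  [62]
STORE 1  []
PUSH 48  [48]
DUP      [48, 48]
OVER     [48, 48, 48]
OVER     [48, 48, 48, 48]
LOAD 1   [48, 48, 48, 48, 62]
NEG      [48, 48, 48, 48, -62]
EQ       [48, 48, 48, 0]
MUL      [48, 48, 0]
ROT      [48, 0, 48]
ROT      [0, 48, 48]
MUL      [0, 2304]
DIV      [0]
LOAD 1   [0, 62]
PUSH 7   [0, 62, 7]
OVER     [0, 62, 7, 62]
STORE 0  [0, 62, 7]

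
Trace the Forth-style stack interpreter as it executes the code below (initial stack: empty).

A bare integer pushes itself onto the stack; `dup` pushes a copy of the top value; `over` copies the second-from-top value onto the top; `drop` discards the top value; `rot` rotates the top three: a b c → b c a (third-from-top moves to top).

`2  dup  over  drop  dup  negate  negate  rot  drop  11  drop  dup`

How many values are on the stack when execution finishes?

2      : 2
dup    : 2 2
over   : 2 2 2
drop   : 2 2
dup    : 2 2 2
negate : 2 2 -2
negate : 2 2 2
rot    : 2 2 2
drop   : 2 2
11     : 2 2 11
drop   : 2 2
dup    : 2 2 2

3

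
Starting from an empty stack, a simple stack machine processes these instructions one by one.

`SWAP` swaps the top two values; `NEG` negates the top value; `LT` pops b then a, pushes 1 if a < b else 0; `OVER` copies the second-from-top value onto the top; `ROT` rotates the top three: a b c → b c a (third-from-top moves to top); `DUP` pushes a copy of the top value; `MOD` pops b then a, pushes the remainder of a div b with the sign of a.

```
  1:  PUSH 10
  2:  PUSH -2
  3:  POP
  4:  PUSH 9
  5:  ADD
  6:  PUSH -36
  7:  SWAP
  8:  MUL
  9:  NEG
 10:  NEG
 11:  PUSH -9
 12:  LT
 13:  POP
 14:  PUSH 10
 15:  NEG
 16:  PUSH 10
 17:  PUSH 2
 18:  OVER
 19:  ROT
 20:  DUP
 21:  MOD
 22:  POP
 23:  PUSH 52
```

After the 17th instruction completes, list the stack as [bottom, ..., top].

PUSH 10  -> [10]
PUSH -2  -> [10, -2]
POP      -> [10]
PUSH 9   -> [10, 9]
ADD      -> [19]
PUSH -36 -> [19, -36]
SWAP     -> [-36, 19]
MUL      -> [-684]
NEG      -> [684]
NEG      -> [-684]
PUSH -9  -> [-684, -9]
LT       -> [1]
POP      -> []
PUSH 10  -> [10]
NEG      -> [-10]
PUSH 10  -> [-10, 10]
PUSH 2   -> [-10, 10, 2]

[-10, 10, 2]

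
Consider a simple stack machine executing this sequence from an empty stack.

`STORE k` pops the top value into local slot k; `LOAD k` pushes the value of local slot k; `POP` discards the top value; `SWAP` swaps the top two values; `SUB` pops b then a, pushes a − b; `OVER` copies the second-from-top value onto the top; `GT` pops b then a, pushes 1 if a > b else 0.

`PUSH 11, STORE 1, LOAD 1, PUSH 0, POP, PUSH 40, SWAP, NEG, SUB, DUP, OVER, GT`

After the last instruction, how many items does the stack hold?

2

PUSH 11 → 11
STORE 1 → (empty)
LOAD 1  → 11
PUSH 0  → 11 0
POP     → 11
PUSH 40 → 11 40
SWAP    → 40 11
NEG     → 40 -11
SUB     → 51
DUP     → 51 51
OVER    → 51 51 51
GT      → 51 0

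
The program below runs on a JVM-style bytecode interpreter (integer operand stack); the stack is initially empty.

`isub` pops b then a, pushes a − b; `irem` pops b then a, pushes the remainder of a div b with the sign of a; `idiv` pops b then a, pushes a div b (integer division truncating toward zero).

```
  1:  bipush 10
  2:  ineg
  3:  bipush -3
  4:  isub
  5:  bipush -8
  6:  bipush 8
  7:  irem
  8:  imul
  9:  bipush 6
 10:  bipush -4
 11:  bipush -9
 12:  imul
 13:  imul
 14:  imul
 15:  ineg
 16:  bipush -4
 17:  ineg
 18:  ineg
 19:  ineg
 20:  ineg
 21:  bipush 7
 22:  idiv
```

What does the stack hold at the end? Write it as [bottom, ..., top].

bipush 10 : [10]
ineg      : [-10]
bipush -3 : [-10, -3]
isub      : [-7]
bipush -8 : [-7, -8]
bipush 8  : [-7, -8, 8]
irem      : [-7, 0]
imul      : [0]
bipush 6  : [0, 6]
bipush -4 : [0, 6, -4]
bipush -9 : [0, 6, -4, -9]
imul      : [0, 6, 36]
imul      : [0, 216]
imul      : [0]
ineg      : [0]
bipush -4 : [0, -4]
ineg      : [0, 4]
ineg      : [0, -4]
ineg      : [0, 4]
ineg      : [0, -4]
bipush 7  : [0, -4, 7]
idiv      : [0, 0]

[0, 0]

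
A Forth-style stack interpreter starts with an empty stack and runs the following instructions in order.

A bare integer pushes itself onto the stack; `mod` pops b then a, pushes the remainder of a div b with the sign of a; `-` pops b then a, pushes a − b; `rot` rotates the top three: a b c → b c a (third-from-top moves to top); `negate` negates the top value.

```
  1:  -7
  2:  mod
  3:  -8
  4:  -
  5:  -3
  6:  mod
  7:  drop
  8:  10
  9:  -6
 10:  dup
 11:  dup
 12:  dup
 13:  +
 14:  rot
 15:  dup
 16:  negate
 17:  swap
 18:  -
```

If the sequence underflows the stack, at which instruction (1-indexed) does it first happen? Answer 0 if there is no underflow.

2

-7 -> [-7]
mod  — needs 2 operands, stack has 1 → underflow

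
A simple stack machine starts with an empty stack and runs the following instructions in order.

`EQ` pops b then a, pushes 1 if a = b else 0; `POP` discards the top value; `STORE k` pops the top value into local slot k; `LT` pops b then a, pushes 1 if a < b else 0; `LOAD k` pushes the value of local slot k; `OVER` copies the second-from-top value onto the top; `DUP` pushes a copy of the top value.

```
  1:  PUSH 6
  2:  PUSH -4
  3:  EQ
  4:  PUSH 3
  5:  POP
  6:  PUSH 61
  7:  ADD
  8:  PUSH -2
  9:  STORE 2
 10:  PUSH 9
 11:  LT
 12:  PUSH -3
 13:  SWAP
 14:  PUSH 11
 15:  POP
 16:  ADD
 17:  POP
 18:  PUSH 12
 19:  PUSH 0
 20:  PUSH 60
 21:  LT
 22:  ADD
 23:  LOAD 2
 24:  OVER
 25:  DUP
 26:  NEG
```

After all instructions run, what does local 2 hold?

-2

PUSH 6   6
PUSH -4  6 -4
EQ       0
PUSH 3   0 3
POP      0
PUSH 61  0 61
ADD      61
PUSH -2  61 -2
STORE 2  61
PUSH 9   61 9
LT       0
PUSH -3  0 -3
SWAP     -3 0
PUSH 11  -3 0 11
POP      -3 0
ADD      -3
POP      (empty)
PUSH 12  12
PUSH 0   12 0
PUSH 60  12 0 60
LT       12 1
ADD      13
LOAD 2   13 -2
OVER     13 -2 13
DUP      13 -2 13 13
NEG      13 -2 13 -13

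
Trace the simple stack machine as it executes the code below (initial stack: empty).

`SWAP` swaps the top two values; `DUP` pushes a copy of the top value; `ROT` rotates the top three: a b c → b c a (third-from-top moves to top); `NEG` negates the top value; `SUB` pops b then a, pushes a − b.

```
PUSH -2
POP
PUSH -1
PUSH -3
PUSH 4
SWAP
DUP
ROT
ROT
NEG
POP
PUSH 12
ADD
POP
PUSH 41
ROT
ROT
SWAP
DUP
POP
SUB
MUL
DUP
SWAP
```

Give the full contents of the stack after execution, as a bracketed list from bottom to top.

PUSH -2 : [-2]
POP     : []
PUSH -1 : [-1]
PUSH -3 : [-1, -3]
PUSH 4  : [-1, -3, 4]
SWAP    : [-1, 4, -3]
DUP     : [-1, 4, -3, -3]
ROT     : [-1, -3, -3, 4]
ROT     : [-1, -3, 4, -3]
NEG     : [-1, -3, 4, 3]
POP     : [-1, -3, 4]
PUSH 12 : [-1, -3, 4, 12]
ADD     : [-1, -3, 16]
POP     : [-1, -3]
PUSH 41 : [-1, -3, 41]
ROT     : [-3, 41, -1]
ROT     : [41, -1, -3]
SWAP    : [41, -3, -1]
DUP     : [41, -3, -1, -1]
POP     : [41, -3, -1]
SUB     : [41, -2]
MUL     : [-82]
DUP     : [-82, -82]
SWAP    : [-82, -82]

[-82, -82]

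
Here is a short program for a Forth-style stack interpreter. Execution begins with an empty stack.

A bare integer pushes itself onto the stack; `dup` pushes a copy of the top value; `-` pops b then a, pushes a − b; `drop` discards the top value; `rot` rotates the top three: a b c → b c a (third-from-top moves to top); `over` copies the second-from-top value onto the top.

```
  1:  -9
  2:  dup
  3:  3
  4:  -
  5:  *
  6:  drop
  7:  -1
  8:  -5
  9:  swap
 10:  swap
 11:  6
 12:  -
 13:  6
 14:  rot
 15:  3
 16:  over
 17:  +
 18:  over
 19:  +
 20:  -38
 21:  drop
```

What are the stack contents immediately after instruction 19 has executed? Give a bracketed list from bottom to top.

-9    -9
dup   -9 -9
3     -9 -9 3
-     -9 -12
*     108
drop  (empty)
-1    -1
-5    -1 -5
swap  -5 -1
swap  -1 -5
6     -1 -5 6
-     -1 -11
6     -1 -11 6
rot   -11 6 -1
3     -11 6 -1 3
over  -11 6 -1 3 -1
+     -11 6 -1 2
over  -11 6 -1 2 -1
+     -11 6 -1 1

[-11, 6, -1, 1]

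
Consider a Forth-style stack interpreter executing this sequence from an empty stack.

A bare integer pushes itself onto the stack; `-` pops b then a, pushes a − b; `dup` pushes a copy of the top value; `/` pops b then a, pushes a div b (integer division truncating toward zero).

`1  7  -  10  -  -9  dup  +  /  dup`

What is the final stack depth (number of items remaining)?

1   → [1]
7   → [1, 7]
-   → [-6]
10  → [-6, 10]
-   → [-16]
-9  → [-16, -9]
dup → [-16, -9, -9]
+   → [-16, -18]
/   → [0]
dup → [0, 0]

2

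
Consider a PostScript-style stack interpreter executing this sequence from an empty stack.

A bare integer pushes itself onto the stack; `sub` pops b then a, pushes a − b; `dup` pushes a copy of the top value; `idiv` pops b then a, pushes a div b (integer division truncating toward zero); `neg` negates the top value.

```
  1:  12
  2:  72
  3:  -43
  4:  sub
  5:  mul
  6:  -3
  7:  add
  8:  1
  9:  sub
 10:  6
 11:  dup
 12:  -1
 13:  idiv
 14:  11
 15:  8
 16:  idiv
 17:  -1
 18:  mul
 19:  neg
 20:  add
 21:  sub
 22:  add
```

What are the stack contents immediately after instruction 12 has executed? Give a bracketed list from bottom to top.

[1376, 6, 6, -1]

12  → [12]
72  → [12, 72]
-43 → [12, 72, -43]
sub → [12, 115]
mul → [1380]
-3  → [1380, -3]
add → [1377]
1   → [1377, 1]
sub → [1376]
6   → [1376, 6]
dup → [1376, 6, 6]
-1  → [1376, 6, 6, -1]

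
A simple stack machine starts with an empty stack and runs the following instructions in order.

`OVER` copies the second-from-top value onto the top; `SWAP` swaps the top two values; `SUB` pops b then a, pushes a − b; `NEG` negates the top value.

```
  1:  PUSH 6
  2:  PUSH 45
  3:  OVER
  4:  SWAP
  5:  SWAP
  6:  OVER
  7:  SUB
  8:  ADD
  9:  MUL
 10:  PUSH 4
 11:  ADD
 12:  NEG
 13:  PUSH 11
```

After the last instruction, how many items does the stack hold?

PUSH 6   6
PUSH 45  6 45
OVER     6 45 6
SWAP     6 6 45
SWAP     6 45 6
OVER     6 45 6 45
SUB      6 45 -39
ADD      6 6
MUL      36
PUSH 4   36 4
ADD      40
NEG      -40
PUSH 11  -40 11

2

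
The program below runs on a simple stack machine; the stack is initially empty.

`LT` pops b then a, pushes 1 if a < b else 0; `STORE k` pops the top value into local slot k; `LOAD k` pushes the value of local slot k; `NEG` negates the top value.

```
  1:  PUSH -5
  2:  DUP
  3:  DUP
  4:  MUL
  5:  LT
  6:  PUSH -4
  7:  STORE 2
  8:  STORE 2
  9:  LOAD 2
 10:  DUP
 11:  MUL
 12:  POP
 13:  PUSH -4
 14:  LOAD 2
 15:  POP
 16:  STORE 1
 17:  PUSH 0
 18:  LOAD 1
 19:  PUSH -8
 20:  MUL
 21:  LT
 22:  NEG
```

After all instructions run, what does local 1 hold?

PUSH -5  -5
DUP      -5 -5
DUP      -5 -5 -5
MUL      -5 25
LT       1
PUSH -4  1 -4
STORE 2  1
STORE 2  (empty)
LOAD 2   1
DUP      1 1
MUL      1
POP      (empty)
PUSH -4  -4
LOAD 2   -4 1
POP      -4
STORE 1  (empty)
PUSH 0   0
LOAD 1   0 -4
PUSH -8  0 -4 -8
MUL      0 32
LT       1
NEG      -1

-4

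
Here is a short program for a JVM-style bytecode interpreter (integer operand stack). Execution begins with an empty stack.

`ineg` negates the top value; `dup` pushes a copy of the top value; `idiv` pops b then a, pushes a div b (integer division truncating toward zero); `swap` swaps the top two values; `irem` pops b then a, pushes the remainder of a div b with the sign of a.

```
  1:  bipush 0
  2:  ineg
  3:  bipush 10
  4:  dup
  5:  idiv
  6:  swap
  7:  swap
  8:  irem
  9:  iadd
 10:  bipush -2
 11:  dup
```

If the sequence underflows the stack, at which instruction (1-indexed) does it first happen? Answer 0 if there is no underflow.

9

bipush 0  : 0
ineg      : 0
bipush 10 : 0 10
dup       : 0 10 10
idiv      : 0 1
swap      : 1 0
swap      : 0 1
irem      : 0
iadd  — needs 2 operands, stack has 1 → underflow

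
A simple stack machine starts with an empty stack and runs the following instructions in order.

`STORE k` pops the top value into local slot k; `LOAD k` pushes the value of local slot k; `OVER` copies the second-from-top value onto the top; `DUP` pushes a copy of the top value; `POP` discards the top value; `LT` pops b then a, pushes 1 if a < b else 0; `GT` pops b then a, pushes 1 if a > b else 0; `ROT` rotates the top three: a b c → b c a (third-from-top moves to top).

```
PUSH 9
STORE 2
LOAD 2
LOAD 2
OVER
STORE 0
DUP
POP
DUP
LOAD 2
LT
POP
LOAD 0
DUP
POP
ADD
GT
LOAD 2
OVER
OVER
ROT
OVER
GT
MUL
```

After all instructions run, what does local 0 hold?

9

PUSH 9  : [9]
STORE 2 : []
LOAD 2  : [9]
LOAD 2  : [9, 9]
OVER    : [9, 9, 9]
STORE 0 : [9, 9]
DUP     : [9, 9, 9]
POP     : [9, 9]
DUP     : [9, 9, 9]
LOAD 2  : [9, 9, 9, 9]
LT      : [9, 9, 0]
POP     : [9, 9]
LOAD 0  : [9, 9, 9]
DUP     : [9, 9, 9, 9]
POP     : [9, 9, 9]
ADD     : [9, 18]
GT      : [0]
LOAD 2  : [0, 9]
OVER    : [0, 9, 0]
OVER    : [0, 9, 0, 9]
ROT     : [0, 0, 9, 9]
OVER    : [0, 0, 9, 9, 9]
GT      : [0, 0, 9, 0]
MUL     : [0, 0, 0]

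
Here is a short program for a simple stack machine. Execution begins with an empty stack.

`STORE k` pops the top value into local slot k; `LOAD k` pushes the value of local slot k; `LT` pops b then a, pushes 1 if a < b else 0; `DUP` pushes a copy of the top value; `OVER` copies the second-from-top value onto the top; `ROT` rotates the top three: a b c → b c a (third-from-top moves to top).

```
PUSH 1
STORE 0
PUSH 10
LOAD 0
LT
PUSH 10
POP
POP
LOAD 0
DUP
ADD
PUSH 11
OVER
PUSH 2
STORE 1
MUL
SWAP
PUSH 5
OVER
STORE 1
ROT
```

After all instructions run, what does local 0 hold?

1

PUSH 1   [1]
STORE 0  []
PUSH 10  [10]
LOAD 0   [10, 1]
LT       [0]
PUSH 10  [0, 10]
POP      [0]
POP      []
LOAD 0   [1]
DUP      [1, 1]
ADD      [2]
PUSH 11  [2, 11]
OVER     [2, 11, 2]
PUSH 2   [2, 11, 2, 2]
STORE 1  [2, 11, 2]
MUL      [2, 22]
SWAP     [22, 2]
PUSH 5   [22, 2, 5]
OVER     [22, 2, 5, 2]
STORE 1  [22, 2, 5]
ROT      [2, 5, 22]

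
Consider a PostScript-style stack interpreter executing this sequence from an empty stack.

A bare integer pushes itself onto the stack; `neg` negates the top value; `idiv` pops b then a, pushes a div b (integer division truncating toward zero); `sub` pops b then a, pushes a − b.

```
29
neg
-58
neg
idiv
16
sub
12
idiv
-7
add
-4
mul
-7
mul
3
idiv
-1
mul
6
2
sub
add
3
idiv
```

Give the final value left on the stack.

29   : 29
neg  : -29
-58  : -29 -58
neg  : -29 58
idiv : 0
16   : 0 16
sub  : -16
12   : -16 12
idiv : -1
-7   : -1 -7
add  : -8
-4   : -8 -4
mul  : 32
-7   : 32 -7
mul  : -224
3    : -224 3
idiv : -74
-1   : -74 -1
mul  : 74
6    : 74 6
2    : 74 6 2
sub  : 74 4
add  : 78
3    : 78 3
idiv : 26

26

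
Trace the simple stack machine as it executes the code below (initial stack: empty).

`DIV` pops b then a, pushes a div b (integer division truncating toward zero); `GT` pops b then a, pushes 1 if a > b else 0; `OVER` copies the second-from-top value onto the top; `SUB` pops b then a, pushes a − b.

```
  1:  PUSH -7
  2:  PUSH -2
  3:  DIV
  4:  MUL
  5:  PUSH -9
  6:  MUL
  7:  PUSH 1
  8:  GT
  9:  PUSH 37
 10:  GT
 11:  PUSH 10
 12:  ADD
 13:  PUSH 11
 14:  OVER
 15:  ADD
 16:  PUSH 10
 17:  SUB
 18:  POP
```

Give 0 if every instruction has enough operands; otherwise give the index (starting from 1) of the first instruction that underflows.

PUSH -7 -> -7
PUSH -2 -> -7 -2
DIV     -> 3
MUL  — needs 2 operands, stack has 1 → underflow

4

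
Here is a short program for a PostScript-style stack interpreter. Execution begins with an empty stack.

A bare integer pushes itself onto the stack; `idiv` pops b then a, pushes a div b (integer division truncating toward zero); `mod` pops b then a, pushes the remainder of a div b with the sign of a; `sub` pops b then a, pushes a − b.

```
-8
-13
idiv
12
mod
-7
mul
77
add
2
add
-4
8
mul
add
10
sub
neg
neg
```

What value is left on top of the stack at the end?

37

-8   -> -8
-13  -> -8 -13
idiv -> 0
12   -> 0 12
mod  -> 0
-7   -> 0 -7
mul  -> 0
77   -> 0 77
add  -> 77
2    -> 77 2
add  -> 79
-4   -> 79 -4
8    -> 79 -4 8
mul  -> 79 -32
add  -> 47
10   -> 47 10
sub  -> 37
neg  -> -37
neg  -> 37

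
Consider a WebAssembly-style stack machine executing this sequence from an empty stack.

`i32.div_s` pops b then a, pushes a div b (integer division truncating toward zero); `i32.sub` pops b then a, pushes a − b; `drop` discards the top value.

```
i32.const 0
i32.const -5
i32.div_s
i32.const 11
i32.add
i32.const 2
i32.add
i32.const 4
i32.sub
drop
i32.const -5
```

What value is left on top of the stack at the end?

i32.const 0   0
i32.const -5  0 -5
i32.div_s     0
i32.const 11  0 11
i32.add       11
i32.const 2   11 2
i32.add       13
i32.const 4   13 4
i32.sub       9
drop          (empty)
i32.const -5  -5

-5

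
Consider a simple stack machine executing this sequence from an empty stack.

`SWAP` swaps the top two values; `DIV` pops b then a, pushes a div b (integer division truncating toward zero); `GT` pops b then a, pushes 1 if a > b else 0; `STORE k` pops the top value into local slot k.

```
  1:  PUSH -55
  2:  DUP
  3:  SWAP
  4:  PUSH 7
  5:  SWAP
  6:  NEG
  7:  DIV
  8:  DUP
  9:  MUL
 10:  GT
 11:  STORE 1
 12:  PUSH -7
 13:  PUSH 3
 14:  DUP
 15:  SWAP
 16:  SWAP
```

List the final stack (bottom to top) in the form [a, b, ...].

PUSH -55  [-55]
DUP       [-55, -55]
SWAP      [-55, -55]
PUSH 7    [-55, -55, 7]
SWAP      [-55, 7, -55]
NEG       [-55, 7, 55]
DIV       [-55, 0]
DUP       [-55, 0, 0]
MUL       [-55, 0]
GT        [0]
STORE 1   []
PUSH -7   [-7]
PUSH 3    [-7, 3]
DUP       [-7, 3, 3]
SWAP      [-7, 3, 3]
SWAP      [-7, 3, 3]

[-7, 3, 3]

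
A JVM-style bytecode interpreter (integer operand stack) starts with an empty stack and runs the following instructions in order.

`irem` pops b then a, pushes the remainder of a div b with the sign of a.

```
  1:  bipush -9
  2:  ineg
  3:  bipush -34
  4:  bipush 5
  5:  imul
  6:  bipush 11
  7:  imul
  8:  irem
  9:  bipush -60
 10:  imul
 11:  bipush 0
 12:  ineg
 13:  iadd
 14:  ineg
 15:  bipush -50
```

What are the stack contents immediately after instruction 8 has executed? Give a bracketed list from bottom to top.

bipush -9  -> -9
ineg       -> 9
bipush -34 -> 9 -34
bipush 5   -> 9 -34 5
imul       -> 9 -170
bipush 11  -> 9 -170 11
imul       -> 9 -1870
irem       -> 9

[9]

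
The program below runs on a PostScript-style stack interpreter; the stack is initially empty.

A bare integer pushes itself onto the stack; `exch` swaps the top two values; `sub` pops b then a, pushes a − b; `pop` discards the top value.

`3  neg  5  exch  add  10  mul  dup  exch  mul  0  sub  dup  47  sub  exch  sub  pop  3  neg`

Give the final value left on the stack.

3    → [3]
neg  → [-3]
5    → [-3, 5]
exch → [5, -3]
add  → [2]
10   → [2, 10]
mul  → [20]
dup  → [20, 20]
exch → [20, 20]
mul  → [400]
0    → [400, 0]
sub  → [400]
dup  → [400, 400]
47   → [400, 400, 47]
sub  → [400, 353]
exch → [353, 400]
sub  → [-47]
pop  → []
3    → [3]
neg  → [-3]

-3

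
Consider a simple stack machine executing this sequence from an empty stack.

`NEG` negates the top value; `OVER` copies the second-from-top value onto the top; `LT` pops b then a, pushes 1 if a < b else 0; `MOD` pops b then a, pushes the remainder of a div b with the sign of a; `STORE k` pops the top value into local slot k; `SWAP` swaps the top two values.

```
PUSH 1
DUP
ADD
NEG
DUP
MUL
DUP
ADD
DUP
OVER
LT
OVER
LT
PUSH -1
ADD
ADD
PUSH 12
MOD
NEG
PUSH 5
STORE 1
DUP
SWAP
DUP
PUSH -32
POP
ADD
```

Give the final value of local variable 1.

PUSH 1   : 1
DUP      : 1 1
ADD      : 2
NEG      : -2
DUP      : -2 -2
MUL      : 4
DUP      : 4 4
ADD      : 8
DUP      : 8 8
OVER     : 8 8 8
LT       : 8 0
OVER     : 8 0 8
LT       : 8 1
PUSH -1  : 8 1 -1
ADD      : 8 0
ADD      : 8
PUSH 12  : 8 12
MOD      : 8
NEG      : -8
PUSH 5   : -8 5
STORE 1  : -8
DUP      : -8 -8
SWAP     : -8 -8
DUP      : -8 -8 -8
PUSH -32 : -8 -8 -8 -32
POP      : -8 -8 -8
ADD      : -8 -16

5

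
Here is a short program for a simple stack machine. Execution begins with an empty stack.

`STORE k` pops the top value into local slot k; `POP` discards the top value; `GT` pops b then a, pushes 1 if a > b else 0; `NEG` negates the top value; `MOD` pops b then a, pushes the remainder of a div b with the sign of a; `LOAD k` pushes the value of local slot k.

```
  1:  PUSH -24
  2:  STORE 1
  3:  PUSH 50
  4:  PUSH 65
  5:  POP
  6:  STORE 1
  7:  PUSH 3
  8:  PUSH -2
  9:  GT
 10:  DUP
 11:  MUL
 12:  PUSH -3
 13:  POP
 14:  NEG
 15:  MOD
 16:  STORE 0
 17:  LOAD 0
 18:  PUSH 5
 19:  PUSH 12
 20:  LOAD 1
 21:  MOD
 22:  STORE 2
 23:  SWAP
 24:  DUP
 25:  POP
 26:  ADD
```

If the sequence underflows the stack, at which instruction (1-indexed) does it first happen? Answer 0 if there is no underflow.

15

PUSH -24 → -24
STORE 1  → (empty)
PUSH 50  → 50
PUSH 65  → 50 65
POP      → 50
STORE 1  → (empty)
PUSH 3   → 3
PUSH -2  → 3 -2
GT       → 1
DUP      → 1 1
MUL      → 1
PUSH -3  → 1 -3
POP      → 1
NEG      → -1
MOD  — needs 2 operands, stack has 1 → underflow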